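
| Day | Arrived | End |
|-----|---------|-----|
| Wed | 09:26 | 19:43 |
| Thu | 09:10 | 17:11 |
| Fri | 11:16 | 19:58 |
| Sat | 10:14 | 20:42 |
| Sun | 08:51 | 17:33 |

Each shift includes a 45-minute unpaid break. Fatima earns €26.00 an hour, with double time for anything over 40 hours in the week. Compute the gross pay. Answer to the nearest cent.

Wed: 09:26–19:43 = 10 h 17 min; less 45 min break → 9 h 32 min
Thu: 09:10–17:11 = 8 h 1 min; less 45 min break → 7 h 16 min
Fri: 11:16–19:58 = 8 h 42 min; less 45 min break → 7 h 57 min
Sat: 10:14–20:42 = 10 h 28 min; less 45 min break → 9 h 43 min
Sun: 08:51–17:33 = 8 h 42 min; less 45 min break → 7 h 57 min
Total worked: 42 h 25 min = 2545 min.
Regular 40 h 0 min = 2400 min at €26.00/h; overtime 2 h 25 min = 145 min at €52.00/h.
Pay = (2400 × €26.00 + 145 × €52.00) ÷ 60 = €1165.67.

€1165.67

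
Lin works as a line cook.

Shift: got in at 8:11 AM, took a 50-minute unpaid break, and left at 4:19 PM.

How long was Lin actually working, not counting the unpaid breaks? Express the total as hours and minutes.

7 h 18 min

Shift: 8:11 AM–4:19 PM = 8 h 8 min; less 50 min break → 7 h 18 min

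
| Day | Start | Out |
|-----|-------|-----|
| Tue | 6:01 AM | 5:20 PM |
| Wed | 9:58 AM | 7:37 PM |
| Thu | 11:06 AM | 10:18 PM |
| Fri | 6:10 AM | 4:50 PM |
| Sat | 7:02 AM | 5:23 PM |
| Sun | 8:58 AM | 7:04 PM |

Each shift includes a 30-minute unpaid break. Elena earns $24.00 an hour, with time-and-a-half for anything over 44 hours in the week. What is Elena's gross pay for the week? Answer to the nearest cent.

$1642.20

Tue: 6:01 AM–5:20 PM = 11 h 19 min; less 30 min break → 10 h 49 min
Wed: 9:58 AM–7:37 PM = 9 h 39 min; less 30 min break → 9 h 9 min
Thu: 11:06 AM–10:18 PM = 11 h 12 min; less 30 min break → 10 h 42 min
Fri: 6:10 AM–4:50 PM = 10 h 40 min; less 30 min break → 10 h 10 min
Sat: 7:02 AM–5:23 PM = 10 h 21 min; less 30 min break → 9 h 51 min
Sun: 8:58 AM–7:04 PM = 10 h 6 min; less 30 min break → 9 h 36 min
Total worked: 60 h 17 min = 3617 min.
Regular 44 h 0 min = 2640 min at $24.00/h; overtime 16 h 17 min = 977 min at $36.00/h.
Pay = (2640 × $24.00 + 977 × $36.00) ÷ 60 = $1642.20.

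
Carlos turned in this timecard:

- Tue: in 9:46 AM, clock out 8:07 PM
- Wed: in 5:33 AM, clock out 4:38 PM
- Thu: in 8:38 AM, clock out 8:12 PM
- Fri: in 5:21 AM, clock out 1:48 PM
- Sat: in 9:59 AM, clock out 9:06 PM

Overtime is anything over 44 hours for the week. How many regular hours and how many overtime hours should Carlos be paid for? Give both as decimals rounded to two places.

Tue: 9:46 AM–8:07 PM = 10 h 21 min
Wed: 5:33 AM–4:38 PM = 11 h 5 min
Thu: 8:38 AM–8:12 PM = 11 h 34 min
Fri: 5:21 AM–1:48 PM = 8 h 27 min
Sat: 9:59 AM–9:06 PM = 11 h 7 min
Total worked: 52 h 34 min = 52.57 h.
Threshold 44 h → overtime 8 h 34 min, regular 44 h 0 min.

Regular 44.00 hours, overtime 8.57 hours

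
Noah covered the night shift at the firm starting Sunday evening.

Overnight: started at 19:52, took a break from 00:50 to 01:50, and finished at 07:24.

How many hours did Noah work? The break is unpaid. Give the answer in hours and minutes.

10 h 32 min

Overnight: 19:52 → midnight = 4 h 8 min; midnight → 07:24 = 7 h 24 min; span 11 h 32 min; less 60 min break → 10 h 32 min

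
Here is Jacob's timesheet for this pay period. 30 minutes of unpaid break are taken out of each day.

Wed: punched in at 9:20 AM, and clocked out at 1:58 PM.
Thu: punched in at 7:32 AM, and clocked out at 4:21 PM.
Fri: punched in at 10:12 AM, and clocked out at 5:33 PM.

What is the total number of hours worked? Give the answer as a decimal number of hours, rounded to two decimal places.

19.30 hours

Wed: 9:20 AM–1:58 PM = 4 h 38 min; less 30 min break → 4 h 8 min
Thu: 7:32 AM–4:21 PM = 8 h 49 min; less 30 min break → 8 h 19 min
Fri: 10:12 AM–5:33 PM = 7 h 21 min; less 30 min break → 6 h 51 min
Total: 4 h 8 min + 8 h 19 min + 6 h 51 min = 19 h 18 min.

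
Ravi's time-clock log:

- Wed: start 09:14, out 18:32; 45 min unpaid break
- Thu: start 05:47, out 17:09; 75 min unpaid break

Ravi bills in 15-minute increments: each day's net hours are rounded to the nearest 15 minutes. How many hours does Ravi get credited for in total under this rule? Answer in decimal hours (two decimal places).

18.50 hours

Wed: 09:14–18:32 = 9 h 18 min − 45 min = 8 h 33 min → rounds to 8 h 30 min
Thu: 05:47–17:09 = 11 h 22 min − 75 min = 10 h 7 min → rounds to 10 h 0 min
Total credited: 18 h 30 min.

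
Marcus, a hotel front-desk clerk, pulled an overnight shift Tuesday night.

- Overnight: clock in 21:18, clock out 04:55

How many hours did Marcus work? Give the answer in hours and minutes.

Overnight: 21:18 → midnight = 2 h 42 min; midnight → 04:55 = 4 h 55 min; span 7 h 37 min

7 h 37 min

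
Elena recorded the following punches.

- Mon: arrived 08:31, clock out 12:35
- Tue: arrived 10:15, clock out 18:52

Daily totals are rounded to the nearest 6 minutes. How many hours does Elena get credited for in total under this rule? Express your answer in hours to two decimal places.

Mon: 08:31–12:35 = 4 h 4 min → rounds to 4 h 6 min
Tue: 10:15–18:52 = 8 h 37 min → rounds to 8 h 36 min
Total credited: 12 h 42 min.

12.70 hours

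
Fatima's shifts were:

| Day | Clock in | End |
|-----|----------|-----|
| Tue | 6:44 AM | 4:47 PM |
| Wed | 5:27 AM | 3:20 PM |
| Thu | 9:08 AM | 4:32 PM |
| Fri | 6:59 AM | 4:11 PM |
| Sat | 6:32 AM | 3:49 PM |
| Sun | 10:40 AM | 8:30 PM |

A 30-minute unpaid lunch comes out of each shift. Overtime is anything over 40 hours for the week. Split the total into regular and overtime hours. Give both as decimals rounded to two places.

Tue: 6:44 AM–4:47 PM = 10 h 3 min; less 30 min break → 9 h 33 min
Wed: 5:27 AM–3:20 PM = 9 h 53 min; less 30 min break → 9 h 23 min
Thu: 9:08 AM–4:32 PM = 7 h 24 min; less 30 min break → 6 h 54 min
Fri: 6:59 AM–4:11 PM = 9 h 12 min; less 30 min break → 8 h 42 min
Sat: 6:32 AM–3:49 PM = 9 h 17 min; less 30 min break → 8 h 47 min
Sun: 10:40 AM–8:30 PM = 9 h 50 min; less 30 min break → 9 h 20 min
Total worked: 52 h 39 min = 52.65 h.
Threshold 40 h → overtime 12 h 39 min, regular 40 h 0 min.

Regular 40.00 hours, overtime 12.65 hours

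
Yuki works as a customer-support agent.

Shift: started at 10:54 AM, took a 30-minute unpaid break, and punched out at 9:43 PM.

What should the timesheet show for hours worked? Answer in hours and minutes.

Shift: 10:54 AM–9:43 PM = 10 h 49 min; less 30 min break → 10 h 19 min

10 h 19 min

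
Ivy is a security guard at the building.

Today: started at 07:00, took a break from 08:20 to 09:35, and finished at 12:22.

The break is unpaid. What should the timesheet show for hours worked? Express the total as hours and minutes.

4 h 7 min

Today: 07:00–12:22 = 5 h 22 min; less 75 min break → 4 h 7 min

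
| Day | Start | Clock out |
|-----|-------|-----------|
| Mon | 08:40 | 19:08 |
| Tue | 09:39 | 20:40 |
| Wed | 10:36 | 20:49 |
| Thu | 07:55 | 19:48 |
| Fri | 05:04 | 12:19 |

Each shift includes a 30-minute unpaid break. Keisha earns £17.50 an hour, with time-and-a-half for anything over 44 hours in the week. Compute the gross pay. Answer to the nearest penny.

£883.75

Mon: 08:40–19:08 = 10 h 28 min; less 30 min break → 9 h 58 min
Tue: 09:39–20:40 = 11 h 1 min; less 30 min break → 10 h 31 min
Wed: 10:36–20:49 = 10 h 13 min; less 30 min break → 9 h 43 min
Thu: 07:55–19:48 = 11 h 53 min; less 30 min break → 11 h 23 min
Fri: 05:04–12:19 = 7 h 15 min; less 30 min break → 6 h 45 min
Total worked: 48 h 20 min = 2900 min.
Regular 44 h 0 min = 2640 min at £17.50/h; overtime 4 h 20 min = 260 min at £26.25/h.
Pay = (2640 × £17.50 + 260 × £26.25) ÷ 60 = £883.75.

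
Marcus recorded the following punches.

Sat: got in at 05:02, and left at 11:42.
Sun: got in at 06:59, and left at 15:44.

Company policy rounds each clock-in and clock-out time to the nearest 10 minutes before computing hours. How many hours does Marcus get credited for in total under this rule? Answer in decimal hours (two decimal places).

15.33 hours

Sat: in 05:02→05:00, out 11:42→11:40; 6 h 40 min
Sun: in 06:59→07:00, out 15:44→15:40; 8 h 40 min
Total credited: 15 h 20 min.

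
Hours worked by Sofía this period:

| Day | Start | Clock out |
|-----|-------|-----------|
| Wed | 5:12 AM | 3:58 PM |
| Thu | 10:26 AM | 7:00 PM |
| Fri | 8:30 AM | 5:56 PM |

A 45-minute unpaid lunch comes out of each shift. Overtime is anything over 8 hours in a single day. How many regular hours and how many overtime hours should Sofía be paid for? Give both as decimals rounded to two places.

Wed: 5:12 AM–3:58 PM = 10 h 46 min; less 45 min break → 10 h 1 min
Thu: 10:26 AM–7:00 PM = 8 h 34 min; less 45 min break → 7 h 49 min
Fri: 8:30 AM–5:56 PM = 9 h 26 min; less 45 min break → 8 h 41 min
Wed reg 8 h 0 min / OT 2 h 1 min; Thu reg 7 h 49 min / OT 0 h 0 min; Fri reg 8 h 0 min / OT 0 h 41 min.
Totals: regular 23 h 49 min, overtime 2 h 42 min.

Regular 23.82 hours, overtime 2.70 hours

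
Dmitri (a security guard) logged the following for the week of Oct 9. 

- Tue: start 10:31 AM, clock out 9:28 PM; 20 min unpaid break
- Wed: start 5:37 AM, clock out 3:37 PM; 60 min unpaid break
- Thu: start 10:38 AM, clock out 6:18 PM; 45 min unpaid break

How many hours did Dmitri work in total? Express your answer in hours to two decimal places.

Tue: 10:31 AM–9:28 PM = 10 h 57 min; less 20 min break → 10 h 37 min
Wed: 5:37 AM–3:37 PM = 10 h 0 min; less 60 min break → 9 h 0 min
Thu: 10:38 AM–6:18 PM = 7 h 40 min; less 45 min break → 6 h 55 min
Total: 10 h 37 min + 9 h 0 min + 6 h 55 min = 26 h 32 min.

26.53 hours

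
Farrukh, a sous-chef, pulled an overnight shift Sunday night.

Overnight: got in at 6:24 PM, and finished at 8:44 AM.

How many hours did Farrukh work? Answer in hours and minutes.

14 h 20 min

Overnight: 6:24 PM → midnight = 5 h 36 min; midnight → 8:44 AM = 8 h 44 min; span 14 h 20 min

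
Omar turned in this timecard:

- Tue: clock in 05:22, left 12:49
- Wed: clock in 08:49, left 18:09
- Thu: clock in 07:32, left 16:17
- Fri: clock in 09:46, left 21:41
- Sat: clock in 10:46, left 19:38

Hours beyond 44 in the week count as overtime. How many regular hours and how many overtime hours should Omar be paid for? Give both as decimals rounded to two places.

Regular 44.00 hours, overtime 2.32 hours

Tue: 05:22–12:49 = 7 h 27 min
Wed: 08:49–18:09 = 9 h 20 min
Thu: 07:32–16:17 = 8 h 45 min
Fri: 09:46–21:41 = 11 h 55 min
Sat: 10:46–19:38 = 8 h 52 min
Total worked: 46 h 19 min = 46.32 h.
Threshold 44 h → overtime 2 h 19 min, regular 44 h 0 min.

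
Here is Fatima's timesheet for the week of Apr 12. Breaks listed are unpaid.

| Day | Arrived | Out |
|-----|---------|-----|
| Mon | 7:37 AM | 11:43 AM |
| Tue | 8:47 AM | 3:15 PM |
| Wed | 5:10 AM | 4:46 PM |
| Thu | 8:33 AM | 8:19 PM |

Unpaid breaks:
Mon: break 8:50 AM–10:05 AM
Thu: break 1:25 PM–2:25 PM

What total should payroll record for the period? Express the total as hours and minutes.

Mon: 7:37 AM–11:43 AM = 4 h 6 min; less 75 min break → 2 h 51 min
Tue: 8:47 AM–3:15 PM = 6 h 28 min
Wed: 5:10 AM–4:46 PM = 11 h 36 min
Thu: 8:33 AM–8:19 PM = 11 h 46 min; less 60 min break → 10 h 46 min
Total: 2 h 51 min + 6 h 28 min + 11 h 36 min + 10 h 46 min = 31 h 41 min.

31 h 41 min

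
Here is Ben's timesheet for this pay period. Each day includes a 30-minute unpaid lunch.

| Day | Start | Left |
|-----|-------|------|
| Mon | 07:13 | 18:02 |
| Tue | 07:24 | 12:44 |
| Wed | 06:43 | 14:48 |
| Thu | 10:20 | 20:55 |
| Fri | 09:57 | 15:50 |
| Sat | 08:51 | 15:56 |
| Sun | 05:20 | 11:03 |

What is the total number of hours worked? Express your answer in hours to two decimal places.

Mon: 07:13–18:02 = 10 h 49 min; less 30 min break → 10 h 19 min
Tue: 07:24–12:44 = 5 h 20 min; less 30 min break → 4 h 50 min
Wed: 06:43–14:48 = 8 h 5 min; less 30 min break → 7 h 35 min
Thu: 10:20–20:55 = 10 h 35 min; less 30 min break → 10 h 5 min
Fri: 09:57–15:50 = 5 h 53 min; less 30 min break → 5 h 23 min
Sat: 08:51–15:56 = 7 h 5 min; less 30 min break → 6 h 35 min
Sun: 05:20–11:03 = 5 h 43 min; less 30 min break → 5 h 13 min
Total: 10 h 19 min + 4 h 50 min + 7 h 35 min + 10 h 5 min + 5 h 23 min + 6 h 35 min + 5 h 13 min = 50 h 0 min.

50.00 hours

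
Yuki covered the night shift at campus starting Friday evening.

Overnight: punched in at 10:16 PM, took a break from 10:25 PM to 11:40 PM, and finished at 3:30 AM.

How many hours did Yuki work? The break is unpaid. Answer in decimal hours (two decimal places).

3.98 hours

Overnight: 10:16 PM → midnight = 1 h 44 min; midnight → 3:30 AM = 3 h 30 min; span 5 h 14 min; less 75 min break → 3 h 59 min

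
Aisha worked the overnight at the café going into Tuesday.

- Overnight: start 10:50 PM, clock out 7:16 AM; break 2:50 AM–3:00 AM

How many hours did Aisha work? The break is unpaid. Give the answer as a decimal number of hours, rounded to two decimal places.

8.27 hours

Overnight: 10:50 PM → midnight = 1 h 10 min; midnight → 7:16 AM = 7 h 16 min; span 8 h 26 min; less 10 min break → 8 h 16 min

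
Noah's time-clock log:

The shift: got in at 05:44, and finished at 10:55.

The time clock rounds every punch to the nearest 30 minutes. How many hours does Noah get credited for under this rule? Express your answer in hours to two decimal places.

The shift: in 05:44→05:30, out 10:55→11:00; 5 h 30 min

5.50 hours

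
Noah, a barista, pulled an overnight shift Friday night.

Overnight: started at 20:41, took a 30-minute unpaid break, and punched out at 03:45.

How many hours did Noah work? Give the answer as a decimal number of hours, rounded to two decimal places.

Overnight: 20:41 → midnight = 3 h 19 min; midnight → 03:45 = 3 h 45 min; span 7 h 4 min; less 30 min break → 6 h 34 min

6.57 hours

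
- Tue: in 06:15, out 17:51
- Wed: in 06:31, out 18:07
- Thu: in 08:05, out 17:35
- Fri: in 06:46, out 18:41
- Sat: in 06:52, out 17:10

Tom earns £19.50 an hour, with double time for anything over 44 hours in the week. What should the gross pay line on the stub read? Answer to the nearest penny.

£1283.75

Tue: 06:15–17:51 = 11 h 36 min
Wed: 06:31–18:07 = 11 h 36 min
Thu: 08:05–17:35 = 9 h 30 min
Fri: 06:46–18:41 = 11 h 55 min
Sat: 06:52–17:10 = 10 h 18 min
Total worked: 54 h 55 min = 3295 min.
Regular 44 h 0 min = 2640 min at £19.50/h; overtime 10 h 55 min = 655 min at £39.00/h.
Pay = (2640 × £19.50 + 655 × £39.00) ÷ 60 = £1283.75.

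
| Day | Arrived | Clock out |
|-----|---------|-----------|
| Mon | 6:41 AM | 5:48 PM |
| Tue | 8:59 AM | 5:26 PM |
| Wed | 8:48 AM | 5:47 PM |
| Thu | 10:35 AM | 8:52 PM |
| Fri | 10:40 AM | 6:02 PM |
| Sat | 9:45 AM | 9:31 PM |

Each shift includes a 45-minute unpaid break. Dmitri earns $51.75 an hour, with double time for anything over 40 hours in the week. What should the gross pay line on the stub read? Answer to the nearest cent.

Mon: 6:41 AM–5:48 PM = 11 h 7 min; less 45 min break → 10 h 22 min
Tue: 8:59 AM–5:26 PM = 8 h 27 min; less 45 min break → 7 h 42 min
Wed: 8:48 AM–5:47 PM = 8 h 59 min; less 45 min break → 8 h 14 min
Thu: 10:35 AM–8:52 PM = 10 h 17 min; less 45 min break → 9 h 32 min
Fri: 10:40 AM–6:02 PM = 7 h 22 min; less 45 min break → 6 h 37 min
Sat: 9:45 AM–9:31 PM = 11 h 46 min; less 45 min break → 11 h 1 min
Total worked: 53 h 28 min = 3208 min.
Regular 40 h 0 min = 2400 min at $51.75/h; overtime 13 h 28 min = 808 min at $103.50/h.
Pay = (2400 × $51.75 + 808 × $103.50) ÷ 60 = $3463.80.

$3463.80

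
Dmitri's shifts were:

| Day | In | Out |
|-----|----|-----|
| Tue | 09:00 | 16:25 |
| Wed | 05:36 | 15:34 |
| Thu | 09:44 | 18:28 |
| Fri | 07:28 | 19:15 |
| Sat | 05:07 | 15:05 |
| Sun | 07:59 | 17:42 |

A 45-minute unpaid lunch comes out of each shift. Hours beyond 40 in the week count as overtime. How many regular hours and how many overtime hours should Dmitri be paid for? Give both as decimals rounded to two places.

Regular 40.00 hours, overtime 13.08 hours

Tue: 09:00–16:25 = 7 h 25 min; less 45 min break → 6 h 40 min
Wed: 05:36–15:34 = 9 h 58 min; less 45 min break → 9 h 13 min
Thu: 09:44–18:28 = 8 h 44 min; less 45 min break → 7 h 59 min
Fri: 07:28–19:15 = 11 h 47 min; less 45 min break → 11 h 2 min
Sat: 05:07–15:05 = 9 h 58 min; less 45 min break → 9 h 13 min
Sun: 07:59–17:42 = 9 h 43 min; less 45 min break → 8 h 58 min
Total worked: 53 h 5 min = 53.08 h.
Threshold 40 h → overtime 13 h 5 min, regular 40 h 0 min.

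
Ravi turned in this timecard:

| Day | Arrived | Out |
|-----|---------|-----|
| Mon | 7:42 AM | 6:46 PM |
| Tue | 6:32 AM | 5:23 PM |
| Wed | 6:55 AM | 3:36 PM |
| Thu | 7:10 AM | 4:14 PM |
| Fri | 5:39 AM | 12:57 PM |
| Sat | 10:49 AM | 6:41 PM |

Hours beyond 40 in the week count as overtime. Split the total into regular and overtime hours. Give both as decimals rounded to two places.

Regular 40.00 hours, overtime 14.83 hours

Mon: 7:42 AM–6:46 PM = 11 h 4 min
Tue: 6:32 AM–5:23 PM = 10 h 51 min
Wed: 6:55 AM–3:36 PM = 8 h 41 min
Thu: 7:10 AM–4:14 PM = 9 h 4 min
Fri: 5:39 AM–12:57 PM = 7 h 18 min
Sat: 10:49 AM–6:41 PM = 7 h 52 min
Total worked: 54 h 50 min = 54.83 h.
Threshold 40 h → overtime 14 h 50 min, regular 40 h 0 min.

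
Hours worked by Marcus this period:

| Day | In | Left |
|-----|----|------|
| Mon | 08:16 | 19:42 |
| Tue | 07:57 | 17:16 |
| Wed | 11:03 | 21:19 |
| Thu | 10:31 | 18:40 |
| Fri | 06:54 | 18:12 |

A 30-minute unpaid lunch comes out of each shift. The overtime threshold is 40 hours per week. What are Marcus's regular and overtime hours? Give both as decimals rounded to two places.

Mon: 08:16–19:42 = 11 h 26 min; less 30 min break → 10 h 56 min
Tue: 07:57–17:16 = 9 h 19 min; less 30 min break → 8 h 49 min
Wed: 11:03–21:19 = 10 h 16 min; less 30 min break → 9 h 46 min
Thu: 10:31–18:40 = 8 h 9 min; less 30 min break → 7 h 39 min
Fri: 06:54–18:12 = 11 h 18 min; less 30 min break → 10 h 48 min
Total worked: 47 h 58 min = 47.97 h.
Threshold 40 h → overtime 7 h 58 min, regular 40 h 0 min.

Regular 40.00 hours, overtime 7.97 hours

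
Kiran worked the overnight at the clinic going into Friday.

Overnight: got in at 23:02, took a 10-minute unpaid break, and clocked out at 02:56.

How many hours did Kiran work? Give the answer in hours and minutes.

Overnight: 23:02 → midnight = 0 h 58 min; midnight → 02:56 = 2 h 56 min; span 3 h 54 min; less 10 min break → 3 h 44 min

3 h 44 min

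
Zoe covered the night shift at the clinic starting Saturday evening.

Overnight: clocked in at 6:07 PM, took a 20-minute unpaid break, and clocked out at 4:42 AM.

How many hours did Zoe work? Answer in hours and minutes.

Overnight: 6:07 PM → midnight = 5 h 53 min; midnight → 4:42 AM = 4 h 42 min; span 10 h 35 min; less 20 min break → 10 h 15 min

10 h 15 min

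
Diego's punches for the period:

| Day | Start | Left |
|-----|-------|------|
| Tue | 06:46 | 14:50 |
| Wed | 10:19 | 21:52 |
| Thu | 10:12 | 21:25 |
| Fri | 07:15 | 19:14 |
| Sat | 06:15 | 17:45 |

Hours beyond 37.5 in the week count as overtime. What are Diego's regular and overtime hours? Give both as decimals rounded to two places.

Tue: 06:46–14:50 = 8 h 4 min
Wed: 10:19–21:52 = 11 h 33 min
Thu: 10:12–21:25 = 11 h 13 min
Fri: 07:15–19:14 = 11 h 59 min
Sat: 06:15–17:45 = 11 h 30 min
Total worked: 54 h 19 min = 54.32 h.
Threshold 37.5 h → overtime 16 h 49 min, regular 37 h 30 min.

Regular 37.50 hours, overtime 16.82 hours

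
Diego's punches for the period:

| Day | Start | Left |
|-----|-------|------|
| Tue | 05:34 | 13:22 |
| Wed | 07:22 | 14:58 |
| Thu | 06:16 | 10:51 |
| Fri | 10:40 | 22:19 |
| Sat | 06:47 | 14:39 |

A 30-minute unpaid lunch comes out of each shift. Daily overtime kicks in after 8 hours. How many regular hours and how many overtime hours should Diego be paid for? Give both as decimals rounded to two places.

Regular 33.85 hours, overtime 3.15 hours

Tue: 05:34–13:22 = 7 h 48 min; less 30 min break → 7 h 18 min
Wed: 07:22–14:58 = 7 h 36 min; less 30 min break → 7 h 6 min
Thu: 06:16–10:51 = 4 h 35 min; less 30 min break → 4 h 5 min
Fri: 10:40–22:19 = 11 h 39 min; less 30 min break → 11 h 9 min
Sat: 06:47–14:39 = 7 h 52 min; less 30 min break → 7 h 22 min
Tue reg 7 h 18 min / OT 0 h 0 min; Wed reg 7 h 6 min / OT 0 h 0 min; Thu reg 4 h 5 min / OT 0 h 0 min; Fri reg 8 h 0 min / OT 3 h 9 min; Sat reg 7 h 22 min / OT 0 h 0 min.
Totals: regular 33 h 51 min, overtime 3 h 9 min.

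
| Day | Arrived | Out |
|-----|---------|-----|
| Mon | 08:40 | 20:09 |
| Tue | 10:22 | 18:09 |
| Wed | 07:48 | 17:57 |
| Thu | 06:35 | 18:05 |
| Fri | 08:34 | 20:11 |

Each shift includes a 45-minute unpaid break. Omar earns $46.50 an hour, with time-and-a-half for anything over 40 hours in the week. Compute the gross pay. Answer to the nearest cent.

Mon: 08:40–20:09 = 11 h 29 min; less 45 min break → 10 h 44 min
Tue: 10:22–18:09 = 7 h 47 min; less 45 min break → 7 h 2 min
Wed: 07:48–17:57 = 10 h 9 min; less 45 min break → 9 h 24 min
Thu: 06:35–18:05 = 11 h 30 min; less 45 min break → 10 h 45 min
Fri: 08:34–20:11 = 11 h 37 min; less 45 min break → 10 h 52 min
Total worked: 48 h 47 min = 2927 min.
Regular 40 h 0 min = 2400 min at $46.50/h; overtime 8 h 47 min = 527 min at $69.75/h.
Pay = (2400 × $46.50 + 527 × $69.75) ÷ 60 = $2472.64.

$2472.64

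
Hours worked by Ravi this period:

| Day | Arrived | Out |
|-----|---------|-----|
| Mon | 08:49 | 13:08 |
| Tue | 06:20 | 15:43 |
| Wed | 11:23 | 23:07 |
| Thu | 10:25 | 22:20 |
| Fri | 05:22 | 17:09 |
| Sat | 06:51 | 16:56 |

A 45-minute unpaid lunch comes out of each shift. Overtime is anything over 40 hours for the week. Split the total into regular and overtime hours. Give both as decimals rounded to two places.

Mon: 08:49–13:08 = 4 h 19 min; less 45 min break → 3 h 34 min
Tue: 06:20–15:43 = 9 h 23 min; less 45 min break → 8 h 38 min
Wed: 11:23–23:07 = 11 h 44 min; less 45 min break → 10 h 59 min
Thu: 10:25–22:20 = 11 h 55 min; less 45 min break → 11 h 10 min
Fri: 05:22–17:09 = 11 h 47 min; less 45 min break → 11 h 2 min
Sat: 06:51–16:56 = 10 h 5 min; less 45 min break → 9 h 20 min
Total worked: 54 h 43 min = 54.72 h.
Threshold 40 h → overtime 14 h 43 min, regular 40 h 0 min.

Regular 40.00 hours, overtime 14.72 hours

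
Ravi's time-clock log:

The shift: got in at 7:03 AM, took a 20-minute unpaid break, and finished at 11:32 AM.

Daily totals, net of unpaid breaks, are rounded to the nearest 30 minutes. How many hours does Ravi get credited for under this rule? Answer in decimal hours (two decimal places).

The shift: 7:03 AM–11:32 AM = 4 h 29 min − 20 min = 4 h 9 min → rounds to 4 h 0 min

4.00 hours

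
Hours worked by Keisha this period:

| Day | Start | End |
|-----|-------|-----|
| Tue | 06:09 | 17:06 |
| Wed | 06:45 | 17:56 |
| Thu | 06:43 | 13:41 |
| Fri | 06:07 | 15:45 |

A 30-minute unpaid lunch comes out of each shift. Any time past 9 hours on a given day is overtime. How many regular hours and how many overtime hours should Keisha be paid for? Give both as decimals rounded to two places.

Tue: 06:09–17:06 = 10 h 57 min; less 30 min break → 10 h 27 min
Wed: 06:45–17:56 = 11 h 11 min; less 30 min break → 10 h 41 min
Thu: 06:43–13:41 = 6 h 58 min; less 30 min break → 6 h 28 min
Fri: 06:07–15:45 = 9 h 38 min; less 30 min break → 9 h 8 min
Tue reg 9 h 0 min / OT 1 h 27 min; Wed reg 9 h 0 min / OT 1 h 41 min; Thu reg 6 h 28 min / OT 0 h 0 min; Fri reg 9 h 0 min / OT 0 h 8 min.
Totals: regular 33 h 28 min, overtime 3 h 16 min.

Regular 33.47 hours, overtime 3.27 hours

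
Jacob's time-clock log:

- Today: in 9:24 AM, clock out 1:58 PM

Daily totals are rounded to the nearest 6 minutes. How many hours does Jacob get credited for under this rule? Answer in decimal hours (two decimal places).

4.60 hours

Today: 9:24 AM–1:58 PM = 4 h 34 min → rounds to 4 h 36 min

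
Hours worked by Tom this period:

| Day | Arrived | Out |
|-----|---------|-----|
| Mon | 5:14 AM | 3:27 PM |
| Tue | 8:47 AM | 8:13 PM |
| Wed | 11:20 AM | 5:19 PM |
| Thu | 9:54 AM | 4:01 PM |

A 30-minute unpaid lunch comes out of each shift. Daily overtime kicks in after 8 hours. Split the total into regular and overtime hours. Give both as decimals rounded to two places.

Regular 27.10 hours, overtime 4.65 hours

Mon: 5:14 AM–3:27 PM = 10 h 13 min; less 30 min break → 9 h 43 min
Tue: 8:47 AM–8:13 PM = 11 h 26 min; less 30 min break → 10 h 56 min
Wed: 11:20 AM–5:19 PM = 5 h 59 min; less 30 min break → 5 h 29 min
Thu: 9:54 AM–4:01 PM = 6 h 7 min; less 30 min break → 5 h 37 min
Mon reg 8 h 0 min / OT 1 h 43 min; Tue reg 8 h 0 min / OT 2 h 56 min; Wed reg 5 h 29 min / OT 0 h 0 min; Thu reg 5 h 37 min / OT 0 h 0 min.
Totals: regular 27 h 6 min, overtime 4 h 39 min.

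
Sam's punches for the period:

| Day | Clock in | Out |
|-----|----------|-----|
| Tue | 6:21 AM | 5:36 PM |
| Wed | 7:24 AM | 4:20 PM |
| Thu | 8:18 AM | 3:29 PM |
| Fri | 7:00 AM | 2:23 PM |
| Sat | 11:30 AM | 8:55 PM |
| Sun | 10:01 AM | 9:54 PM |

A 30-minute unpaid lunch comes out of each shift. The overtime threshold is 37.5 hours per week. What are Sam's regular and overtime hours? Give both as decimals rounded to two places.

Tue: 6:21 AM–5:36 PM = 11 h 15 min; less 30 min break → 10 h 45 min
Wed: 7:24 AM–4:20 PM = 8 h 56 min; less 30 min break → 8 h 26 min
Thu: 8:18 AM–3:29 PM = 7 h 11 min; less 30 min break → 6 h 41 min
Fri: 7:00 AM–2:23 PM = 7 h 23 min; less 30 min break → 6 h 53 min
Sat: 11:30 AM–8:55 PM = 9 h 25 min; less 30 min break → 8 h 55 min
Sun: 10:01 AM–9:54 PM = 11 h 53 min; less 30 min break → 11 h 23 min
Total worked: 53 h 3 min = 53.05 h.
Threshold 37.5 h → overtime 15 h 33 min, regular 37 h 30 min.

Regular 37.50 hours, overtime 15.55 hours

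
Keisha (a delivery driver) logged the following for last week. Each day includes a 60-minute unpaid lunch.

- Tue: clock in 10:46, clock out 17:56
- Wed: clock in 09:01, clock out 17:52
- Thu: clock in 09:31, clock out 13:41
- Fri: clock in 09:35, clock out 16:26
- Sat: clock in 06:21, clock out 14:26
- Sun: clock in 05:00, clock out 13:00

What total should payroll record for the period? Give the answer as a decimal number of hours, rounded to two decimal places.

Tue: 10:46–17:56 = 7 h 10 min; less 60 min break → 6 h 10 min
Wed: 09:01–17:52 = 8 h 51 min; less 60 min break → 7 h 51 min
Thu: 09:31–13:41 = 4 h 10 min; less 60 min break → 3 h 10 min
Fri: 09:35–16:26 = 6 h 51 min; less 60 min break → 5 h 51 min
Sat: 06:21–14:26 = 8 h 5 min; less 60 min break → 7 h 5 min
Sun: 05:00–13:00 = 8 h 0 min; less 60 min break → 7 h 0 min
Total: 6 h 10 min + 7 h 51 min + 3 h 10 min + 5 h 51 min + 7 h 5 min + 7 h 0 min = 37 h 7 min.

37.12 hours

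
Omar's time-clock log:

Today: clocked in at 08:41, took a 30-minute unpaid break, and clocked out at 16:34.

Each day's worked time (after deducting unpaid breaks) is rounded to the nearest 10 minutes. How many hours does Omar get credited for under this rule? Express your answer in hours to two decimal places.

Today: 08:41–16:34 = 7 h 53 min − 30 min = 7 h 23 min → rounds to 7 h 20 min

7.33 hours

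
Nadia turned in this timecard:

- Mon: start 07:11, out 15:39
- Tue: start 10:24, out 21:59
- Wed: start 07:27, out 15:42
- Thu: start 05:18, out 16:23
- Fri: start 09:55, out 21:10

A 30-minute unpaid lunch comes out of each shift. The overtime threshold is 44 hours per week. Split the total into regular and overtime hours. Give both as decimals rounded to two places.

Mon: 07:11–15:39 = 8 h 28 min; less 30 min break → 7 h 58 min
Tue: 10:24–21:59 = 11 h 35 min; less 30 min break → 11 h 5 min
Wed: 07:27–15:42 = 8 h 15 min; less 30 min break → 7 h 45 min
Thu: 05:18–16:23 = 11 h 5 min; less 30 min break → 10 h 35 min
Fri: 09:55–21:10 = 11 h 15 min; less 30 min break → 10 h 45 min
Total worked: 48 h 8 min = 48.13 h.
Threshold 44 h → overtime 4 h 8 min, regular 44 h 0 min.

Regular 44.00 hours, overtime 4.13 hours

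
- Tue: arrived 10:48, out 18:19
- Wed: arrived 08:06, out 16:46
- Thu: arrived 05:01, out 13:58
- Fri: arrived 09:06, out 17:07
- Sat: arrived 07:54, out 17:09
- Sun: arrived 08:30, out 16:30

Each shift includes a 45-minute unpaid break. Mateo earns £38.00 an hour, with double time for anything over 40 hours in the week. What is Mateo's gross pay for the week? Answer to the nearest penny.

Tue: 10:48–18:19 = 7 h 31 min; less 45 min break → 6 h 46 min
Wed: 08:06–16:46 = 8 h 40 min; less 45 min break → 7 h 55 min
Thu: 05:01–13:58 = 8 h 57 min; less 45 min break → 8 h 12 min
Fri: 09:06–17:07 = 8 h 1 min; less 45 min break → 7 h 16 min
Sat: 07:54–17:09 = 9 h 15 min; less 45 min break → 8 h 30 min
Sun: 08:30–16:30 = 8 h 0 min; less 45 min break → 7 h 15 min
Total worked: 45 h 54 min = 2754 min.
Regular 40 h 0 min = 2400 min at £38.00/h; overtime 5 h 54 min = 354 min at £76.00/h.
Pay = (2400 × £38.00 + 354 × £76.00) ÷ 60 = £1968.40.

£1968.40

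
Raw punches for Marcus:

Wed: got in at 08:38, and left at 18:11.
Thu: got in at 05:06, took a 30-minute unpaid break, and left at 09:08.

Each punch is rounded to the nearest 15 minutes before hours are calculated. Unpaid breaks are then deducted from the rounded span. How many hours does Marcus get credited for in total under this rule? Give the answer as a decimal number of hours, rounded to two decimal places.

13.25 hours

Wed: in 08:38→08:45, out 18:11→18:15; 9 h 30 min
Thu: in 05:06→05:00, out 09:08→09:15; 4 h 15 min − 30 min = 3 h 45 min
Total credited: 13 h 15 min.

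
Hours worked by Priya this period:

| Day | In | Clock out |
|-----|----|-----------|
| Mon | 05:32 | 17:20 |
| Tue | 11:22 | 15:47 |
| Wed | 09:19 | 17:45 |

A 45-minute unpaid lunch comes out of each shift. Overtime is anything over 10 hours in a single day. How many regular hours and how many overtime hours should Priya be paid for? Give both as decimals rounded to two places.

Regular 21.35 hours, overtime 1.05 hours

Mon: 05:32–17:20 = 11 h 48 min; less 45 min break → 11 h 3 min
Tue: 11:22–15:47 = 4 h 25 min; less 45 min break → 3 h 40 min
Wed: 09:19–17:45 = 8 h 26 min; less 45 min break → 7 h 41 min
Mon reg 10 h 0 min / OT 1 h 3 min; Tue reg 3 h 40 min / OT 0 h 0 min; Wed reg 7 h 41 min / OT 0 h 0 min.
Totals: regular 21 h 21 min, overtime 1 h 3 min.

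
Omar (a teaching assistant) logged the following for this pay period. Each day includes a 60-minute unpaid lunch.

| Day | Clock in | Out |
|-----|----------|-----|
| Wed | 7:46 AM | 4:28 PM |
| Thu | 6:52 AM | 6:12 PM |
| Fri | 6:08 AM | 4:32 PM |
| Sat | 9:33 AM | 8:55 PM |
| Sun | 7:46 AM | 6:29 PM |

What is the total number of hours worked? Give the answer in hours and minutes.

Wed: 7:46 AM–4:28 PM = 8 h 42 min; less 60 min break → 7 h 42 min
Thu: 6:52 AM–6:12 PM = 11 h 20 min; less 60 min break → 10 h 20 min
Fri: 6:08 AM–4:32 PM = 10 h 24 min; less 60 min break → 9 h 24 min
Sat: 9:33 AM–8:55 PM = 11 h 22 min; less 60 min break → 10 h 22 min
Sun: 7:46 AM–6:29 PM = 10 h 43 min; less 60 min break → 9 h 43 min
Total: 7 h 42 min + 10 h 20 min + 9 h 24 min + 10 h 22 min + 9 h 43 min = 47 h 31 min.

47 h 31 min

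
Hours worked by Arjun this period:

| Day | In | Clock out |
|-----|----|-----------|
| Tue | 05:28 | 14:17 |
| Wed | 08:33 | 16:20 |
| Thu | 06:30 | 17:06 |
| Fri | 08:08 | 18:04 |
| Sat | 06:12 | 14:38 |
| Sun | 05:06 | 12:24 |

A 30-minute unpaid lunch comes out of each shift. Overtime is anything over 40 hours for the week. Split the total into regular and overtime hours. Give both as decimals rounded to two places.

Tue: 05:28–14:17 = 8 h 49 min; less 30 min break → 8 h 19 min
Wed: 08:33–16:20 = 7 h 47 min; less 30 min break → 7 h 17 min
Thu: 06:30–17:06 = 10 h 36 min; less 30 min break → 10 h 6 min
Fri: 08:08–18:04 = 9 h 56 min; less 30 min break → 9 h 26 min
Sat: 06:12–14:38 = 8 h 26 min; less 30 min break → 7 h 56 min
Sun: 05:06–12:24 = 7 h 18 min; less 30 min break → 6 h 48 min
Total worked: 49 h 52 min = 49.87 h.
Threshold 40 h → overtime 9 h 52 min, regular 40 h 0 min.

Regular 40.00 hours, overtime 9.87 hours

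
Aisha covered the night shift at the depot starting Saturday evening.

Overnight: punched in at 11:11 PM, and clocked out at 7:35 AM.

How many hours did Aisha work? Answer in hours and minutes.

8 h 24 min

Overnight: 11:11 PM → midnight = 0 h 49 min; midnight → 7:35 AM = 7 h 35 min; span 8 h 24 min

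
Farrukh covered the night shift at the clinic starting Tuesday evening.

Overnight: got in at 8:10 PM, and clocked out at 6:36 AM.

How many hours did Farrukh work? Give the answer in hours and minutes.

10 h 26 min

Overnight: 8:10 PM → midnight = 3 h 50 min; midnight → 6:36 AM = 6 h 36 min; span 10 h 26 min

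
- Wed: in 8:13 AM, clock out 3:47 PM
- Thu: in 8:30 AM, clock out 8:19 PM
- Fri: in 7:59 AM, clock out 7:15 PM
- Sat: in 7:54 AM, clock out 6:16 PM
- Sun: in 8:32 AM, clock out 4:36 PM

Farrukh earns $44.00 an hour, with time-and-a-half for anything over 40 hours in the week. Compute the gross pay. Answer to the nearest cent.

Wed: 8:13 AM–3:47 PM = 7 h 34 min
Thu: 8:30 AM–8:19 PM = 11 h 49 min
Fri: 7:59 AM–7:15 PM = 11 h 16 min
Sat: 7:54 AM–6:16 PM = 10 h 22 min
Sun: 8:32 AM–4:36 PM = 8 h 4 min
Total worked: 49 h 5 min = 2945 min.
Regular 40 h 0 min = 2400 min at $44.00/h; overtime 9 h 5 min = 545 min at $66.00/h.
Pay = (2400 × $44.00 + 545 × $66.00) ÷ 60 = $2359.50.

$2359.50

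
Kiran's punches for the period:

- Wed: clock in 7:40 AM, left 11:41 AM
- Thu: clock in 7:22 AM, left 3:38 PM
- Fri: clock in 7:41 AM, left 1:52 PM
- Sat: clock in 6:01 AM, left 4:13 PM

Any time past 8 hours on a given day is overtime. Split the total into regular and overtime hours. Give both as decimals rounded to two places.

Wed: 7:40 AM–11:41 AM = 4 h 1 min
Thu: 7:22 AM–3:38 PM = 8 h 16 min
Fri: 7:41 AM–1:52 PM = 6 h 11 min
Sat: 6:01 AM–4:13 PM = 10 h 12 min
Wed reg 4 h 1 min / OT 0 h 0 min; Thu reg 8 h 0 min / OT 0 h 16 min; Fri reg 6 h 11 min / OT 0 h 0 min; Sat reg 8 h 0 min / OT 2 h 12 min.
Totals: regular 26 h 12 min, overtime 2 h 28 min.

Regular 26.20 hours, overtime 2.47 hours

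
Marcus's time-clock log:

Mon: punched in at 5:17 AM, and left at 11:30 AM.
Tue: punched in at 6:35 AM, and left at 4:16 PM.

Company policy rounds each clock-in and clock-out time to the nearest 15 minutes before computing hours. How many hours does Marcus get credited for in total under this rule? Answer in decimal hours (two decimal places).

Mon: in 5:17 AM→5:15 AM, out 11:30 AM→11:30 AM; 6 h 15 min
Tue: in 6:35 AM→6:30 AM, out 4:16 PM→4:15 PM; 9 h 45 min
Total credited: 16 h 0 min.

16.00 hours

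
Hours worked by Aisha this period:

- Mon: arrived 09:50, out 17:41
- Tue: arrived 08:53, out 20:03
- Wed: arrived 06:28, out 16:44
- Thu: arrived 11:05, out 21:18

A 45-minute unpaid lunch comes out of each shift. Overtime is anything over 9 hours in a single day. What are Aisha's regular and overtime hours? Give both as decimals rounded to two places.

Mon: 09:50–17:41 = 7 h 51 min; less 45 min break → 7 h 6 min
Tue: 08:53–20:03 = 11 h 10 min; less 45 min break → 10 h 25 min
Wed: 06:28–16:44 = 10 h 16 min; less 45 min break → 9 h 31 min
Thu: 11:05–21:18 = 10 h 13 min; less 45 min break → 9 h 28 min
Mon reg 7 h 6 min / OT 0 h 0 min; Tue reg 9 h 0 min / OT 1 h 25 min; Wed reg 9 h 0 min / OT 0 h 31 min; Thu reg 9 h 0 min / OT 0 h 28 min.
Totals: regular 34 h 6 min, overtime 2 h 24 min.

Regular 34.10 hours, overtime 2.40 hours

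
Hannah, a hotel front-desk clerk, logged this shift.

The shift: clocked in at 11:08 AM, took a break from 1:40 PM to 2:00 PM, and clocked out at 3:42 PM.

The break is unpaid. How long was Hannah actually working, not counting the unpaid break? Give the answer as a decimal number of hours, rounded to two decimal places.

The shift: 11:08 AM–3:42 PM = 4 h 34 min; less 20 min break → 4 h 14 min

4.23 hours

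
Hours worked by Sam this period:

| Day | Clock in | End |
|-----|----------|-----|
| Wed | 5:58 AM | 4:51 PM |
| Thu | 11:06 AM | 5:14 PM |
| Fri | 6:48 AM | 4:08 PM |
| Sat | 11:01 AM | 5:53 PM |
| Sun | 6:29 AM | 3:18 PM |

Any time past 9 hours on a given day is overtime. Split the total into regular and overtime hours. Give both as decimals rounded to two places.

Wed: 5:58 AM–4:51 PM = 10 h 53 min
Thu: 11:06 AM–5:14 PM = 6 h 8 min
Fri: 6:48 AM–4:08 PM = 9 h 20 min
Sat: 11:01 AM–5:53 PM = 6 h 52 min
Sun: 6:29 AM–3:18 PM = 8 h 49 min
Wed reg 9 h 0 min / OT 1 h 53 min; Thu reg 6 h 8 min / OT 0 h 0 min; Fri reg 9 h 0 min / OT 0 h 20 min; Sat reg 6 h 52 min / OT 0 h 0 min; Sun reg 8 h 49 min / OT 0 h 0 min.
Totals: regular 39 h 49 min, overtime 2 h 13 min.

Regular 39.82 hours, overtime 2.22 hours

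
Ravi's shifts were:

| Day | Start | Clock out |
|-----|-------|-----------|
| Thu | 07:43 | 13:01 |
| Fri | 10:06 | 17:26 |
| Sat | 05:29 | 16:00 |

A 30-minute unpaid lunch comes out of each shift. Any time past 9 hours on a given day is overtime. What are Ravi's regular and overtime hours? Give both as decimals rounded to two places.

Thu: 07:43–13:01 = 5 h 18 min; less 30 min break → 4 h 48 min
Fri: 10:06–17:26 = 7 h 20 min; less 30 min break → 6 h 50 min
Sat: 05:29–16:00 = 10 h 31 min; less 30 min break → 10 h 1 min
Thu reg 4 h 48 min / OT 0 h 0 min; Fri reg 6 h 50 min / OT 0 h 0 min; Sat reg 9 h 0 min / OT 1 h 1 min.
Totals: regular 20 h 38 min, overtime 1 h 1 min.

Regular 20.63 hours, overtime 1.02 hours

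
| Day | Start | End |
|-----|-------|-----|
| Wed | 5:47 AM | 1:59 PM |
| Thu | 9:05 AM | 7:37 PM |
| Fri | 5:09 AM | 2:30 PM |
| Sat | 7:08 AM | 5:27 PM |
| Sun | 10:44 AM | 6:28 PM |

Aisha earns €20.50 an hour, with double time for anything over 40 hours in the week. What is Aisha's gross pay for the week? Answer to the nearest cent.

€1071.47

Wed: 5:47 AM–1:59 PM = 8 h 12 min
Thu: 9:05 AM–7:37 PM = 10 h 32 min
Fri: 5:09 AM–2:30 PM = 9 h 21 min
Sat: 7:08 AM–5:27 PM = 10 h 19 min
Sun: 10:44 AM–6:28 PM = 7 h 44 min
Total worked: 46 h 8 min = 2768 min.
Regular 40 h 0 min = 2400 min at €20.50/h; overtime 6 h 8 min = 368 min at €41.00/h.
Pay = (2400 × €20.50 + 368 × €41.00) ÷ 60 = €1071.47.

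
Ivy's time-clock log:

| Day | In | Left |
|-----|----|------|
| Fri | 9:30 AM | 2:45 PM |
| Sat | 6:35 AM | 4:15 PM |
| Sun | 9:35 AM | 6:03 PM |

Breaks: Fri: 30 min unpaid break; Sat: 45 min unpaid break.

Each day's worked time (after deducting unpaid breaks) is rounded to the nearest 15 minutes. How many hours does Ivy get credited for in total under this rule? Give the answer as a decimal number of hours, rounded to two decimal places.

Fri: 9:30 AM–2:45 PM = 5 h 15 min − 30 min = 4 h 45 min → rounds to 4 h 45 min
Sat: 6:35 AM–4:15 PM = 9 h 40 min − 45 min = 8 h 55 min → rounds to 9 h 0 min
Sun: 9:35 AM–6:03 PM = 8 h 28 min → rounds to 8 h 30 min
Total credited: 22 h 15 min.

22.25 hours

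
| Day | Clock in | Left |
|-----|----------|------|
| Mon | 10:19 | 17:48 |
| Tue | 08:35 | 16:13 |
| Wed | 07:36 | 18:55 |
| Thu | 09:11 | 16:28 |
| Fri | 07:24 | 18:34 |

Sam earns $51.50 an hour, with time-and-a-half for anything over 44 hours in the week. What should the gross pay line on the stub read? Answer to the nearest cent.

Mon: 10:19–17:48 = 7 h 29 min
Tue: 08:35–16:13 = 7 h 38 min
Wed: 07:36–18:55 = 11 h 19 min
Thu: 09:11–16:28 = 7 h 17 min
Fri: 07:24–18:34 = 11 h 10 min
Total worked: 44 h 53 min = 2693 min.
Regular 44 h 0 min = 2640 min at $51.50/h; overtime 0 h 53 min = 53 min at $77.25/h.
Pay = (2640 × $51.50 + 53 × $77.25) ÷ 60 = $2334.24.

$2334.24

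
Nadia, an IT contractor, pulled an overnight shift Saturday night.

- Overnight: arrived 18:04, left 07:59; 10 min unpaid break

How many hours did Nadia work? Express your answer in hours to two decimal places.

Overnight: 18:04 → midnight = 5 h 56 min; midnight → 07:59 = 7 h 59 min; span 13 h 55 min; less 10 min break → 13 h 45 min

13.75 hours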